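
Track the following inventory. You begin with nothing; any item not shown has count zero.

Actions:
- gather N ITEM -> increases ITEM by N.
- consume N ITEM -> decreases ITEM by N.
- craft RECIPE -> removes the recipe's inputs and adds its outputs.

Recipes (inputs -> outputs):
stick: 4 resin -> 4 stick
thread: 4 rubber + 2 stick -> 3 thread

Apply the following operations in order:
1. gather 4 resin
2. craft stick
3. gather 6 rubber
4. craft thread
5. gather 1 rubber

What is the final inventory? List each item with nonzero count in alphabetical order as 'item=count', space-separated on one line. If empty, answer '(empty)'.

After 1 (gather 4 resin): resin=4
After 2 (craft stick): stick=4
After 3 (gather 6 rubber): rubber=6 stick=4
After 4 (craft thread): rubber=2 stick=2 thread=3
After 5 (gather 1 rubber): rubber=3 stick=2 thread=3

Answer: rubber=3 stick=2 thread=3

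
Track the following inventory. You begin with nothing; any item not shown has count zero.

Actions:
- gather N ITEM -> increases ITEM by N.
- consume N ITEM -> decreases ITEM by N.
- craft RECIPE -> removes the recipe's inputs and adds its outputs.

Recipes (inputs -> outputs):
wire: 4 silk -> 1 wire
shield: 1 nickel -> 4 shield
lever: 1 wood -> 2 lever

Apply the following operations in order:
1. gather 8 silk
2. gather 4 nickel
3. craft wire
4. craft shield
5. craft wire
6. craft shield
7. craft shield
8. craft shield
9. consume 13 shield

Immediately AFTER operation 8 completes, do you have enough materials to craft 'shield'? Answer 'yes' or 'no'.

Answer: no

Derivation:
After 1 (gather 8 silk): silk=8
After 2 (gather 4 nickel): nickel=4 silk=8
After 3 (craft wire): nickel=4 silk=4 wire=1
After 4 (craft shield): nickel=3 shield=4 silk=4 wire=1
After 5 (craft wire): nickel=3 shield=4 wire=2
After 6 (craft shield): nickel=2 shield=8 wire=2
After 7 (craft shield): nickel=1 shield=12 wire=2
After 8 (craft shield): shield=16 wire=2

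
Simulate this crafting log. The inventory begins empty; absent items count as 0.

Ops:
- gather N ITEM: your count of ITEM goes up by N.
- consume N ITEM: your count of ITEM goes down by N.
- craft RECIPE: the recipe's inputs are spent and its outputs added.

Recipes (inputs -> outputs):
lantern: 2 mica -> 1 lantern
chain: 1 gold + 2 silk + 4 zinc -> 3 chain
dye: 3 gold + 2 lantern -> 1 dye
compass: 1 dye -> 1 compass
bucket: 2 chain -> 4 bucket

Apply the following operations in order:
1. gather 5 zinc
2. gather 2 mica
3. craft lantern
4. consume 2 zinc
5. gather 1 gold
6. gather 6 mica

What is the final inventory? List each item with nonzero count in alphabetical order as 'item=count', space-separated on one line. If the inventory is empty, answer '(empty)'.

Answer: gold=1 lantern=1 mica=6 zinc=3

Derivation:
After 1 (gather 5 zinc): zinc=5
After 2 (gather 2 mica): mica=2 zinc=5
After 3 (craft lantern): lantern=1 zinc=5
After 4 (consume 2 zinc): lantern=1 zinc=3
After 5 (gather 1 gold): gold=1 lantern=1 zinc=3
After 6 (gather 6 mica): gold=1 lantern=1 mica=6 zinc=3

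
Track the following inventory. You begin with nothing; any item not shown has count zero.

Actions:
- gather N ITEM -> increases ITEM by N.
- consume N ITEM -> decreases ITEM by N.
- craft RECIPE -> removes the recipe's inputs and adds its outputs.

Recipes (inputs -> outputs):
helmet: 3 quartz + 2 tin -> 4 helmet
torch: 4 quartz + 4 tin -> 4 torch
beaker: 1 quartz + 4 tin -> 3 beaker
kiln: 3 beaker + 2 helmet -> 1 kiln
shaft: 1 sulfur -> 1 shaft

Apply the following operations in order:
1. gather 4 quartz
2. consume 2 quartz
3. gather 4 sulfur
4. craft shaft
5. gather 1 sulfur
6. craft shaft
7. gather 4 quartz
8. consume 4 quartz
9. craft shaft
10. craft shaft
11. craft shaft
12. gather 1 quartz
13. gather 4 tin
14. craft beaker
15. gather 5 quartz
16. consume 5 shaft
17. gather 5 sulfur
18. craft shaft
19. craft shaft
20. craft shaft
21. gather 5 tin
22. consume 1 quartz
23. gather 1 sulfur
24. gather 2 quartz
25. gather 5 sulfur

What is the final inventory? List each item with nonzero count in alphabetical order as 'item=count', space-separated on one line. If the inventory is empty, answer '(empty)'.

Answer: beaker=3 quartz=8 shaft=3 sulfur=8 tin=5

Derivation:
After 1 (gather 4 quartz): quartz=4
After 2 (consume 2 quartz): quartz=2
After 3 (gather 4 sulfur): quartz=2 sulfur=4
After 4 (craft shaft): quartz=2 shaft=1 sulfur=3
After 5 (gather 1 sulfur): quartz=2 shaft=1 sulfur=4
After 6 (craft shaft): quartz=2 shaft=2 sulfur=3
After 7 (gather 4 quartz): quartz=6 shaft=2 sulfur=3
After 8 (consume 4 quartz): quartz=2 shaft=2 sulfur=3
After 9 (craft shaft): quartz=2 shaft=3 sulfur=2
After 10 (craft shaft): quartz=2 shaft=4 sulfur=1
After 11 (craft shaft): quartz=2 shaft=5
After 12 (gather 1 quartz): quartz=3 shaft=5
After 13 (gather 4 tin): quartz=3 shaft=5 tin=4
After 14 (craft beaker): beaker=3 quartz=2 shaft=5
After 15 (gather 5 quartz): beaker=3 quartz=7 shaft=5
After 16 (consume 5 shaft): beaker=3 quartz=7
After 17 (gather 5 sulfur): beaker=3 quartz=7 sulfur=5
After 18 (craft shaft): beaker=3 quartz=7 shaft=1 sulfur=4
After 19 (craft shaft): beaker=3 quartz=7 shaft=2 sulfur=3
After 20 (craft shaft): beaker=3 quartz=7 shaft=3 sulfur=2
After 21 (gather 5 tin): beaker=3 quartz=7 shaft=3 sulfur=2 tin=5
After 22 (consume 1 quartz): beaker=3 quartz=6 shaft=3 sulfur=2 tin=5
After 23 (gather 1 sulfur): beaker=3 quartz=6 shaft=3 sulfur=3 tin=5
After 24 (gather 2 quartz): beaker=3 quartz=8 shaft=3 sulfur=3 tin=5
After 25 (gather 5 sulfur): beaker=3 quartz=8 shaft=3 sulfur=8 tin=5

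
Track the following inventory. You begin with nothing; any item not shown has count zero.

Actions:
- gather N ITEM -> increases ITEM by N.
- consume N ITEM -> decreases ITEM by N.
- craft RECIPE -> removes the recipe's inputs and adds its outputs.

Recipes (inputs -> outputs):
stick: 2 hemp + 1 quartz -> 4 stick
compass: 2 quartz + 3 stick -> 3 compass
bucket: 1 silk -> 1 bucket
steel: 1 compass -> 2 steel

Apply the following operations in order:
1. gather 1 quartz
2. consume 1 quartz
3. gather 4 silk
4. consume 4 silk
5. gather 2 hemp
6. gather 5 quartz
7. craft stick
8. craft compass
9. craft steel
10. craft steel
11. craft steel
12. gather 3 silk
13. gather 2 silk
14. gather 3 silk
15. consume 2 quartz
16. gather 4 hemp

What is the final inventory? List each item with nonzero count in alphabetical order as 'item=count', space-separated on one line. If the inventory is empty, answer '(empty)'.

After 1 (gather 1 quartz): quartz=1
After 2 (consume 1 quartz): (empty)
After 3 (gather 4 silk): silk=4
After 4 (consume 4 silk): (empty)
After 5 (gather 2 hemp): hemp=2
After 6 (gather 5 quartz): hemp=2 quartz=5
After 7 (craft stick): quartz=4 stick=4
After 8 (craft compass): compass=3 quartz=2 stick=1
After 9 (craft steel): compass=2 quartz=2 steel=2 stick=1
After 10 (craft steel): compass=1 quartz=2 steel=4 stick=1
After 11 (craft steel): quartz=2 steel=6 stick=1
After 12 (gather 3 silk): quartz=2 silk=3 steel=6 stick=1
After 13 (gather 2 silk): quartz=2 silk=5 steel=6 stick=1
After 14 (gather 3 silk): quartz=2 silk=8 steel=6 stick=1
After 15 (consume 2 quartz): silk=8 steel=6 stick=1
After 16 (gather 4 hemp): hemp=4 silk=8 steel=6 stick=1

Answer: hemp=4 silk=8 steel=6 stick=1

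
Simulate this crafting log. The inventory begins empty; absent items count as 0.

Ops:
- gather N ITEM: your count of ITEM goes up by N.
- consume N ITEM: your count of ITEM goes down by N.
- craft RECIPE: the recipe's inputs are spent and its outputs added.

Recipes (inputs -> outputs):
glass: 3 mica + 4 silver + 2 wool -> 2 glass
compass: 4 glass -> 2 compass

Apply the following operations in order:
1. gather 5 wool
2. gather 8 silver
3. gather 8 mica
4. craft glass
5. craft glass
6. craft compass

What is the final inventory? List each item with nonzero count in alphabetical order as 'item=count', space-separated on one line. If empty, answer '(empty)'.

Answer: compass=2 mica=2 wool=1

Derivation:
After 1 (gather 5 wool): wool=5
After 2 (gather 8 silver): silver=8 wool=5
After 3 (gather 8 mica): mica=8 silver=8 wool=5
After 4 (craft glass): glass=2 mica=5 silver=4 wool=3
After 5 (craft glass): glass=4 mica=2 wool=1
After 6 (craft compass): compass=2 mica=2 wool=1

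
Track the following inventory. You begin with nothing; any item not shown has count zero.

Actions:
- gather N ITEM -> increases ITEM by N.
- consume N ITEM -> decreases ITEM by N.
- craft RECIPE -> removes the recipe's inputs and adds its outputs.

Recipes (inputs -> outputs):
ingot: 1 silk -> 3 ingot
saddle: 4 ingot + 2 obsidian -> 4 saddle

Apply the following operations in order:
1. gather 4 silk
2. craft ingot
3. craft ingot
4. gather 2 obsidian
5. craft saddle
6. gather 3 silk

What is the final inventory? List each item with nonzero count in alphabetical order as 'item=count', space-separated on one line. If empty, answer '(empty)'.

After 1 (gather 4 silk): silk=4
After 2 (craft ingot): ingot=3 silk=3
After 3 (craft ingot): ingot=6 silk=2
After 4 (gather 2 obsidian): ingot=6 obsidian=2 silk=2
After 5 (craft saddle): ingot=2 saddle=4 silk=2
After 6 (gather 3 silk): ingot=2 saddle=4 silk=5

Answer: ingot=2 saddle=4 silk=5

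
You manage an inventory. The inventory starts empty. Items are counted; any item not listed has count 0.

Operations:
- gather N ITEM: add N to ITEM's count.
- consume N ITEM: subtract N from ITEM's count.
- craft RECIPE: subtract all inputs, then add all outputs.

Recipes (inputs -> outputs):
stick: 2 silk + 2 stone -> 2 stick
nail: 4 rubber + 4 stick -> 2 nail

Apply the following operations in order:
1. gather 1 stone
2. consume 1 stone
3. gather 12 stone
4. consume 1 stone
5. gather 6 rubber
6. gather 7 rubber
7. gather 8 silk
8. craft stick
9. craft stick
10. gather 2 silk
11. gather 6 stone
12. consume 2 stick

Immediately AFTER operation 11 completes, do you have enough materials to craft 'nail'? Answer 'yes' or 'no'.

After 1 (gather 1 stone): stone=1
After 2 (consume 1 stone): (empty)
After 3 (gather 12 stone): stone=12
After 4 (consume 1 stone): stone=11
After 5 (gather 6 rubber): rubber=6 stone=11
After 6 (gather 7 rubber): rubber=13 stone=11
After 7 (gather 8 silk): rubber=13 silk=8 stone=11
After 8 (craft stick): rubber=13 silk=6 stick=2 stone=9
After 9 (craft stick): rubber=13 silk=4 stick=4 stone=7
After 10 (gather 2 silk): rubber=13 silk=6 stick=4 stone=7
After 11 (gather 6 stone): rubber=13 silk=6 stick=4 stone=13

Answer: yes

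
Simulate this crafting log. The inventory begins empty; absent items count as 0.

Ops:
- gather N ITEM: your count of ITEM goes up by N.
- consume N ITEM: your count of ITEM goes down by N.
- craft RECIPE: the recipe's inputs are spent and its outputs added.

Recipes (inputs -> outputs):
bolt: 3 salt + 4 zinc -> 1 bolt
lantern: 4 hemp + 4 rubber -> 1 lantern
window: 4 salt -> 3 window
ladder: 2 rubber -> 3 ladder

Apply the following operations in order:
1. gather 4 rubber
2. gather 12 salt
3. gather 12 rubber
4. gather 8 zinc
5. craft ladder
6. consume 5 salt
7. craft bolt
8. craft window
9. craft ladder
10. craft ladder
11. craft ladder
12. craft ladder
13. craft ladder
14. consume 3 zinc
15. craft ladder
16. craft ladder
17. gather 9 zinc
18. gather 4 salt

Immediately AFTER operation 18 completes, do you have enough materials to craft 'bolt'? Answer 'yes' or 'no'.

Answer: yes

Derivation:
After 1 (gather 4 rubber): rubber=4
After 2 (gather 12 salt): rubber=4 salt=12
After 3 (gather 12 rubber): rubber=16 salt=12
After 4 (gather 8 zinc): rubber=16 salt=12 zinc=8
After 5 (craft ladder): ladder=3 rubber=14 salt=12 zinc=8
After 6 (consume 5 salt): ladder=3 rubber=14 salt=7 zinc=8
After 7 (craft bolt): bolt=1 ladder=3 rubber=14 salt=4 zinc=4
After 8 (craft window): bolt=1 ladder=3 rubber=14 window=3 zinc=4
After 9 (craft ladder): bolt=1 ladder=6 rubber=12 window=3 zinc=4
After 10 (craft ladder): bolt=1 ladder=9 rubber=10 window=3 zinc=4
After 11 (craft ladder): bolt=1 ladder=12 rubber=8 window=3 zinc=4
After 12 (craft ladder): bolt=1 ladder=15 rubber=6 window=3 zinc=4
After 13 (craft ladder): bolt=1 ladder=18 rubber=4 window=3 zinc=4
After 14 (consume 3 zinc): bolt=1 ladder=18 rubber=4 window=3 zinc=1
After 15 (craft ladder): bolt=1 ladder=21 rubber=2 window=3 zinc=1
After 16 (craft ladder): bolt=1 ladder=24 window=3 zinc=1
After 17 (gather 9 zinc): bolt=1 ladder=24 window=3 zinc=10
After 18 (gather 4 salt): bolt=1 ladder=24 salt=4 window=3 zinc=10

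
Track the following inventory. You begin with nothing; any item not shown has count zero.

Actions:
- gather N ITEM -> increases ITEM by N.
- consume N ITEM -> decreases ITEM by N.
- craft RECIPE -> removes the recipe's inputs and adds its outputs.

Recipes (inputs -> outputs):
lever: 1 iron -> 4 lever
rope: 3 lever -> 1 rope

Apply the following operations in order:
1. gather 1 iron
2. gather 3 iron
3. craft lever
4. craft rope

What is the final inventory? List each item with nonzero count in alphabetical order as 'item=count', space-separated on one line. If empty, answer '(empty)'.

After 1 (gather 1 iron): iron=1
After 2 (gather 3 iron): iron=4
After 3 (craft lever): iron=3 lever=4
After 4 (craft rope): iron=3 lever=1 rope=1

Answer: iron=3 lever=1 rope=1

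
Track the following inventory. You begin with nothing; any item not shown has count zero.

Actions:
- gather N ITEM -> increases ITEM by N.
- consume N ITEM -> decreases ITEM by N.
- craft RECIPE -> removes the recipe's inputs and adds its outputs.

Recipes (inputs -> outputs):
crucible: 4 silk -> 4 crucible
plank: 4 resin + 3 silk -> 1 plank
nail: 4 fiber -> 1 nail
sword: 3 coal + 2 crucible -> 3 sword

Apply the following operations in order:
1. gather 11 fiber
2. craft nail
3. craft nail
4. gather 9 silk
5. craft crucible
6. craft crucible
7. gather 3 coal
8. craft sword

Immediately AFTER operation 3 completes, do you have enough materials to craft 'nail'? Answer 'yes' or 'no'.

Answer: no

Derivation:
After 1 (gather 11 fiber): fiber=11
After 2 (craft nail): fiber=7 nail=1
After 3 (craft nail): fiber=3 nail=2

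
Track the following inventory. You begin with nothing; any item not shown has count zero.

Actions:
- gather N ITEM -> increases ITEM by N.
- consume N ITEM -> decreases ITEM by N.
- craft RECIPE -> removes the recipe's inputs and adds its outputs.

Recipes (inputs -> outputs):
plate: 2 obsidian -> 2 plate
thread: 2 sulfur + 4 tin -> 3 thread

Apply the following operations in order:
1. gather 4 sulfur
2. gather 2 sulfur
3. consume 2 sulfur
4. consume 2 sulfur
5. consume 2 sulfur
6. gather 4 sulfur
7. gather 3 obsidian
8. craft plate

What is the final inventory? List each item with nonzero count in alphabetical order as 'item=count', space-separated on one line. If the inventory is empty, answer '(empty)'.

Answer: obsidian=1 plate=2 sulfur=4

Derivation:
After 1 (gather 4 sulfur): sulfur=4
After 2 (gather 2 sulfur): sulfur=6
After 3 (consume 2 sulfur): sulfur=4
After 4 (consume 2 sulfur): sulfur=2
After 5 (consume 2 sulfur): (empty)
After 6 (gather 4 sulfur): sulfur=4
After 7 (gather 3 obsidian): obsidian=3 sulfur=4
After 8 (craft plate): obsidian=1 plate=2 sulfur=4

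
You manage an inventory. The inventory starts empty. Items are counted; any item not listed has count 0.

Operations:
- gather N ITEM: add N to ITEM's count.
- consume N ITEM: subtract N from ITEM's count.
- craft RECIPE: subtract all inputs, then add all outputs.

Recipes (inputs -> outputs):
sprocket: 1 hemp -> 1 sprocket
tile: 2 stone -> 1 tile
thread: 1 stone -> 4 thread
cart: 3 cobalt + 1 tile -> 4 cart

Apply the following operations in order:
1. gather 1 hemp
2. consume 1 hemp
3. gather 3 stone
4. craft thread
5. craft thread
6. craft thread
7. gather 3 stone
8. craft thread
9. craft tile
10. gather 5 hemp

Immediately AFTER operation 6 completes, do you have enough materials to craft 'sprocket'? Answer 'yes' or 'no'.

After 1 (gather 1 hemp): hemp=1
After 2 (consume 1 hemp): (empty)
After 3 (gather 3 stone): stone=3
After 4 (craft thread): stone=2 thread=4
After 5 (craft thread): stone=1 thread=8
After 6 (craft thread): thread=12

Answer: no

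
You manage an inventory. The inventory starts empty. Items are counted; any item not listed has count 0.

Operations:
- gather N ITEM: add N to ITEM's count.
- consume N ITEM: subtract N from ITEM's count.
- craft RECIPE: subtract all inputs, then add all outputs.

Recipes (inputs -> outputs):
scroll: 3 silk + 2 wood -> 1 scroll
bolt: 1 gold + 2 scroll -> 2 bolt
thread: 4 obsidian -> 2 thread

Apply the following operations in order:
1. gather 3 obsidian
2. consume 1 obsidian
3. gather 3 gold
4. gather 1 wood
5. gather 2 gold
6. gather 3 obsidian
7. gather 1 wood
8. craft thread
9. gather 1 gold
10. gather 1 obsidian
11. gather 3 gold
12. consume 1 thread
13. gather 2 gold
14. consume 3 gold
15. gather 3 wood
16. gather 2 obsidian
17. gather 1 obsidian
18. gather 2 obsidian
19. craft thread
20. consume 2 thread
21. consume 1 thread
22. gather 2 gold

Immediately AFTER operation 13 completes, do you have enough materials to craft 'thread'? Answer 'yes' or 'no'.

After 1 (gather 3 obsidian): obsidian=3
After 2 (consume 1 obsidian): obsidian=2
After 3 (gather 3 gold): gold=3 obsidian=2
After 4 (gather 1 wood): gold=3 obsidian=2 wood=1
After 5 (gather 2 gold): gold=5 obsidian=2 wood=1
After 6 (gather 3 obsidian): gold=5 obsidian=5 wood=1
After 7 (gather 1 wood): gold=5 obsidian=5 wood=2
After 8 (craft thread): gold=5 obsidian=1 thread=2 wood=2
After 9 (gather 1 gold): gold=6 obsidian=1 thread=2 wood=2
After 10 (gather 1 obsidian): gold=6 obsidian=2 thread=2 wood=2
After 11 (gather 3 gold): gold=9 obsidian=2 thread=2 wood=2
After 12 (consume 1 thread): gold=9 obsidian=2 thread=1 wood=2
After 13 (gather 2 gold): gold=11 obsidian=2 thread=1 wood=2

Answer: no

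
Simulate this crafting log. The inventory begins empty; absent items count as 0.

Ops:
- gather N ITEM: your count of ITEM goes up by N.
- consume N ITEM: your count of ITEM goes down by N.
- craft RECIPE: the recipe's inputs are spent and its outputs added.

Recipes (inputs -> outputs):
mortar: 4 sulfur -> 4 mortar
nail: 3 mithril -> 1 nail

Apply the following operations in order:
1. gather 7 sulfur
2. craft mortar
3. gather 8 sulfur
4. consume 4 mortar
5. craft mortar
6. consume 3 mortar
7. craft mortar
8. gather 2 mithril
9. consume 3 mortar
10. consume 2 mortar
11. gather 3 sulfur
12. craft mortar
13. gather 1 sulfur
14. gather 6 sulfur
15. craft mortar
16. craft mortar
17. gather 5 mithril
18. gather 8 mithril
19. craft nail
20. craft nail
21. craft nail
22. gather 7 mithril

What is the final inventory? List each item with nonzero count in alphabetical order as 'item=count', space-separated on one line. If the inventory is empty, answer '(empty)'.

Answer: mithril=13 mortar=12 nail=3 sulfur=1

Derivation:
After 1 (gather 7 sulfur): sulfur=7
After 2 (craft mortar): mortar=4 sulfur=3
After 3 (gather 8 sulfur): mortar=4 sulfur=11
After 4 (consume 4 mortar): sulfur=11
After 5 (craft mortar): mortar=4 sulfur=7
After 6 (consume 3 mortar): mortar=1 sulfur=7
After 7 (craft mortar): mortar=5 sulfur=3
After 8 (gather 2 mithril): mithril=2 mortar=5 sulfur=3
After 9 (consume 3 mortar): mithril=2 mortar=2 sulfur=3
After 10 (consume 2 mortar): mithril=2 sulfur=3
After 11 (gather 3 sulfur): mithril=2 sulfur=6
After 12 (craft mortar): mithril=2 mortar=4 sulfur=2
After 13 (gather 1 sulfur): mithril=2 mortar=4 sulfur=3
After 14 (gather 6 sulfur): mithril=2 mortar=4 sulfur=9
After 15 (craft mortar): mithril=2 mortar=8 sulfur=5
After 16 (craft mortar): mithril=2 mortar=12 sulfur=1
After 17 (gather 5 mithril): mithril=7 mortar=12 sulfur=1
After 18 (gather 8 mithril): mithril=15 mortar=12 sulfur=1
After 19 (craft nail): mithril=12 mortar=12 nail=1 sulfur=1
After 20 (craft nail): mithril=9 mortar=12 nail=2 sulfur=1
After 21 (craft nail): mithril=6 mortar=12 nail=3 sulfur=1
After 22 (gather 7 mithril): mithril=13 mortar=12 nail=3 sulfur=1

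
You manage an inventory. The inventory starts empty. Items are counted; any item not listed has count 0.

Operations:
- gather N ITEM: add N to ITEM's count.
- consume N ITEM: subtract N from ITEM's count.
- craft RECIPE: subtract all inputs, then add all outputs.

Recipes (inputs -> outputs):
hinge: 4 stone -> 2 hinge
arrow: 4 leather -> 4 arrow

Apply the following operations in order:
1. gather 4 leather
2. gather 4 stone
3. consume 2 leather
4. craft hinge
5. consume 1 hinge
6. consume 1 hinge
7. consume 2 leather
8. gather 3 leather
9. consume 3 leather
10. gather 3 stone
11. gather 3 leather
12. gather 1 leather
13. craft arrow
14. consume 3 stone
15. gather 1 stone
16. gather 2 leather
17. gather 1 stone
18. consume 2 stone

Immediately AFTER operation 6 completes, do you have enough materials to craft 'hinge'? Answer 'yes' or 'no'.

Answer: no

Derivation:
After 1 (gather 4 leather): leather=4
After 2 (gather 4 stone): leather=4 stone=4
After 3 (consume 2 leather): leather=2 stone=4
After 4 (craft hinge): hinge=2 leather=2
After 5 (consume 1 hinge): hinge=1 leather=2
After 6 (consume 1 hinge): leather=2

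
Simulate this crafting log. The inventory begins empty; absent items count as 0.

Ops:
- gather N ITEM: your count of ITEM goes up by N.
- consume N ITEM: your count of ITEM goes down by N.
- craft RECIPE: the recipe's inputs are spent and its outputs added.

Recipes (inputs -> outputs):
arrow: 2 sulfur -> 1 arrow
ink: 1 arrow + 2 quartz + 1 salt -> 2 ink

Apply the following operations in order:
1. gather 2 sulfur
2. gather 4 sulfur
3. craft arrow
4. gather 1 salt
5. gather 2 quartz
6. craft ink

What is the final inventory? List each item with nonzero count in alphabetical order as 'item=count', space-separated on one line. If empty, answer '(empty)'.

After 1 (gather 2 sulfur): sulfur=2
After 2 (gather 4 sulfur): sulfur=6
After 3 (craft arrow): arrow=1 sulfur=4
After 4 (gather 1 salt): arrow=1 salt=1 sulfur=4
After 5 (gather 2 quartz): arrow=1 quartz=2 salt=1 sulfur=4
After 6 (craft ink): ink=2 sulfur=4

Answer: ink=2 sulfur=4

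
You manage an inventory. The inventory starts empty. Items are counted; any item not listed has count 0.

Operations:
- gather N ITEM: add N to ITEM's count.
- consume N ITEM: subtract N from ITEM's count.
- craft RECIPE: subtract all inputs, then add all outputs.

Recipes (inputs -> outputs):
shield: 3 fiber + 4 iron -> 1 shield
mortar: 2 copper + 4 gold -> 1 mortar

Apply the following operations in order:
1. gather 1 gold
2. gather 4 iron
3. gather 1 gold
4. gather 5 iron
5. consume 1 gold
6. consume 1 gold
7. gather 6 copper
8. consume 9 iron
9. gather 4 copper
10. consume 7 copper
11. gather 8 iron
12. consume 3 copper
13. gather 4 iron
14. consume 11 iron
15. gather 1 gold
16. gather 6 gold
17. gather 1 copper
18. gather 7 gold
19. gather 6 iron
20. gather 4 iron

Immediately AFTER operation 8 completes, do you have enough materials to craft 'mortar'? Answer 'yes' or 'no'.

Answer: no

Derivation:
After 1 (gather 1 gold): gold=1
After 2 (gather 4 iron): gold=1 iron=4
After 3 (gather 1 gold): gold=2 iron=4
After 4 (gather 5 iron): gold=2 iron=9
After 5 (consume 1 gold): gold=1 iron=9
After 6 (consume 1 gold): iron=9
After 7 (gather 6 copper): copper=6 iron=9
After 8 (consume 9 iron): copper=6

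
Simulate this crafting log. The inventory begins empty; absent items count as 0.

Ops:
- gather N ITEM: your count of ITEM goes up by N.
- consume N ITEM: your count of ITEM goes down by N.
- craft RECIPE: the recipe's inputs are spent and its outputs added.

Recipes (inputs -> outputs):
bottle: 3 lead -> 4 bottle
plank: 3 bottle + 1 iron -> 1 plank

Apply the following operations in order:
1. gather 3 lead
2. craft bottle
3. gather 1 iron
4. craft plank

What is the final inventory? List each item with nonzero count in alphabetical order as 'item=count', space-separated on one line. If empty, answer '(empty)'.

Answer: bottle=1 plank=1

Derivation:
After 1 (gather 3 lead): lead=3
After 2 (craft bottle): bottle=4
After 3 (gather 1 iron): bottle=4 iron=1
After 4 (craft plank): bottle=1 plank=1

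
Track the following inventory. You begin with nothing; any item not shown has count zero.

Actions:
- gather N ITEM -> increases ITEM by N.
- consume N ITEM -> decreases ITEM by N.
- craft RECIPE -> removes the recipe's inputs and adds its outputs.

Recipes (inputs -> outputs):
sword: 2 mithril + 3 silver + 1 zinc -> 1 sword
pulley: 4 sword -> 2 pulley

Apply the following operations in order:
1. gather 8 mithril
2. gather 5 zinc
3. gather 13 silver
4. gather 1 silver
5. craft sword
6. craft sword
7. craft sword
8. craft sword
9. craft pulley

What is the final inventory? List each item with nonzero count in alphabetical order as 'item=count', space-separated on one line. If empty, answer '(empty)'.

Answer: pulley=2 silver=2 zinc=1

Derivation:
After 1 (gather 8 mithril): mithril=8
After 2 (gather 5 zinc): mithril=8 zinc=5
After 3 (gather 13 silver): mithril=8 silver=13 zinc=5
After 4 (gather 1 silver): mithril=8 silver=14 zinc=5
After 5 (craft sword): mithril=6 silver=11 sword=1 zinc=4
After 6 (craft sword): mithril=4 silver=8 sword=2 zinc=3
After 7 (craft sword): mithril=2 silver=5 sword=3 zinc=2
After 8 (craft sword): silver=2 sword=4 zinc=1
After 9 (craft pulley): pulley=2 silver=2 zinc=1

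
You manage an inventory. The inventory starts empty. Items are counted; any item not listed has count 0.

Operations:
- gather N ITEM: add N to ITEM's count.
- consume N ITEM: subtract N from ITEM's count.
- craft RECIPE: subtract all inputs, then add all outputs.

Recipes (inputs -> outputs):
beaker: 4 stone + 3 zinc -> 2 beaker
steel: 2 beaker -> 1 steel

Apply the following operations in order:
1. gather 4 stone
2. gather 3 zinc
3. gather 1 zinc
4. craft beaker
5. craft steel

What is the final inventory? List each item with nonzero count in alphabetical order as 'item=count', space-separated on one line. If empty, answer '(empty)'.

After 1 (gather 4 stone): stone=4
After 2 (gather 3 zinc): stone=4 zinc=3
After 3 (gather 1 zinc): stone=4 zinc=4
After 4 (craft beaker): beaker=2 zinc=1
After 5 (craft steel): steel=1 zinc=1

Answer: steel=1 zinc=1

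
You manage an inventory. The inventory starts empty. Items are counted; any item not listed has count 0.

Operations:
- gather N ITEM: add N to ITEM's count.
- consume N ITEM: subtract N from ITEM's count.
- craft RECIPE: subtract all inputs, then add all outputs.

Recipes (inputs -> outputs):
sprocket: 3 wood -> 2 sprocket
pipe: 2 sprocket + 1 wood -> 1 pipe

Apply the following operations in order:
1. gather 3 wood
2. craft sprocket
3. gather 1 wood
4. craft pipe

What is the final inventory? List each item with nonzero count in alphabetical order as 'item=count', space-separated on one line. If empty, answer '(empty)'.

After 1 (gather 3 wood): wood=3
After 2 (craft sprocket): sprocket=2
After 3 (gather 1 wood): sprocket=2 wood=1
After 4 (craft pipe): pipe=1

Answer: pipe=1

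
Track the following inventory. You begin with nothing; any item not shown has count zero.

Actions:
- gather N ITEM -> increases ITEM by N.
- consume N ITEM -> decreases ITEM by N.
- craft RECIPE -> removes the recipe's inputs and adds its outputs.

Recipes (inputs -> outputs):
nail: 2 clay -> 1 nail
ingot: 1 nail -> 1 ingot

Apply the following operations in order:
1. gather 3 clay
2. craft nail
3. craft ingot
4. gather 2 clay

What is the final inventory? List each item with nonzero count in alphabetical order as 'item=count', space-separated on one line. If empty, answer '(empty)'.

Answer: clay=3 ingot=1

Derivation:
After 1 (gather 3 clay): clay=3
After 2 (craft nail): clay=1 nail=1
After 3 (craft ingot): clay=1 ingot=1
After 4 (gather 2 clay): clay=3 ingot=1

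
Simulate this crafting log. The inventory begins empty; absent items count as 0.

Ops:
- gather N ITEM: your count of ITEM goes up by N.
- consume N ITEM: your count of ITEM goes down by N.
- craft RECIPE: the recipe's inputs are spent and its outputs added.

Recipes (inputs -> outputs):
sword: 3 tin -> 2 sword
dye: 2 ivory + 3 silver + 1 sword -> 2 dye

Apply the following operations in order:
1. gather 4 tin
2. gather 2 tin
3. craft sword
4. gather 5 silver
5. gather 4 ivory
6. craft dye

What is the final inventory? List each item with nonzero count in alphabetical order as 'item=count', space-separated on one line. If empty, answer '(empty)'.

After 1 (gather 4 tin): tin=4
After 2 (gather 2 tin): tin=6
After 3 (craft sword): sword=2 tin=3
After 4 (gather 5 silver): silver=5 sword=2 tin=3
After 5 (gather 4 ivory): ivory=4 silver=5 sword=2 tin=3
After 6 (craft dye): dye=2 ivory=2 silver=2 sword=1 tin=3

Answer: dye=2 ivory=2 silver=2 sword=1 tin=3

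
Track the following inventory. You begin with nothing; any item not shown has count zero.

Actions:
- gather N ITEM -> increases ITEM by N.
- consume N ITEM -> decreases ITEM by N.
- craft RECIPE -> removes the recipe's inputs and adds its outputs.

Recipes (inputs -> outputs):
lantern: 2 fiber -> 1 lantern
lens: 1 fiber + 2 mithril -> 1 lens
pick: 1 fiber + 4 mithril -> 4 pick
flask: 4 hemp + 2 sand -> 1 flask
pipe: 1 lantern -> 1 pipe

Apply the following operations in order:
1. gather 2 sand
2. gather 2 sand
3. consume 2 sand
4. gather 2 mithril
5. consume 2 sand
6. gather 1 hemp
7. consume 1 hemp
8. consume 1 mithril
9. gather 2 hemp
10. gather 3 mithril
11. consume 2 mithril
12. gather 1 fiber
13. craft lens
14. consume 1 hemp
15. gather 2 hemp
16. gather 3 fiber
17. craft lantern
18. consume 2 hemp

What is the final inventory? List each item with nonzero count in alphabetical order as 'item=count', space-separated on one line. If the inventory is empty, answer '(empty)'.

After 1 (gather 2 sand): sand=2
After 2 (gather 2 sand): sand=4
After 3 (consume 2 sand): sand=2
After 4 (gather 2 mithril): mithril=2 sand=2
After 5 (consume 2 sand): mithril=2
After 6 (gather 1 hemp): hemp=1 mithril=2
After 7 (consume 1 hemp): mithril=2
After 8 (consume 1 mithril): mithril=1
After 9 (gather 2 hemp): hemp=2 mithril=1
After 10 (gather 3 mithril): hemp=2 mithril=4
After 11 (consume 2 mithril): hemp=2 mithril=2
After 12 (gather 1 fiber): fiber=1 hemp=2 mithril=2
After 13 (craft lens): hemp=2 lens=1
After 14 (consume 1 hemp): hemp=1 lens=1
After 15 (gather 2 hemp): hemp=3 lens=1
After 16 (gather 3 fiber): fiber=3 hemp=3 lens=1
After 17 (craft lantern): fiber=1 hemp=3 lantern=1 lens=1
After 18 (consume 2 hemp): fiber=1 hemp=1 lantern=1 lens=1

Answer: fiber=1 hemp=1 lantern=1 lens=1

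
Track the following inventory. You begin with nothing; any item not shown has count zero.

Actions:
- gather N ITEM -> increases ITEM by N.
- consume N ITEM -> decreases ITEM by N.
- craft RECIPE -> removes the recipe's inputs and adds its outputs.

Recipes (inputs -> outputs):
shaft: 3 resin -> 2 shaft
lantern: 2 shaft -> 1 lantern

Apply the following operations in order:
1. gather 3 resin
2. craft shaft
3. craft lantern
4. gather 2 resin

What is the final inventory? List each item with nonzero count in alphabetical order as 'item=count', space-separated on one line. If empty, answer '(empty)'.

After 1 (gather 3 resin): resin=3
After 2 (craft shaft): shaft=2
After 3 (craft lantern): lantern=1
After 4 (gather 2 resin): lantern=1 resin=2

Answer: lantern=1 resin=2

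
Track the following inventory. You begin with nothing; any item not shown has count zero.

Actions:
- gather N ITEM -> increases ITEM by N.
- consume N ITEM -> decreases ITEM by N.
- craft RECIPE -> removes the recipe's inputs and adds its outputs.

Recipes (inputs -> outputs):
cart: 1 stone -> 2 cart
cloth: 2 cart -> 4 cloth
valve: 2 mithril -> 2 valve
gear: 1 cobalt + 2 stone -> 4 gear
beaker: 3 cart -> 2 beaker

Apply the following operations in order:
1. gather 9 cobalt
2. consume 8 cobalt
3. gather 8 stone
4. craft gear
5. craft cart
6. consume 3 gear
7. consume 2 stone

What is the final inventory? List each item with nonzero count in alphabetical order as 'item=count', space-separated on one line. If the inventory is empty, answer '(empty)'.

Answer: cart=2 gear=1 stone=3

Derivation:
After 1 (gather 9 cobalt): cobalt=9
After 2 (consume 8 cobalt): cobalt=1
After 3 (gather 8 stone): cobalt=1 stone=8
After 4 (craft gear): gear=4 stone=6
After 5 (craft cart): cart=2 gear=4 stone=5
After 6 (consume 3 gear): cart=2 gear=1 stone=5
After 7 (consume 2 stone): cart=2 gear=1 stone=3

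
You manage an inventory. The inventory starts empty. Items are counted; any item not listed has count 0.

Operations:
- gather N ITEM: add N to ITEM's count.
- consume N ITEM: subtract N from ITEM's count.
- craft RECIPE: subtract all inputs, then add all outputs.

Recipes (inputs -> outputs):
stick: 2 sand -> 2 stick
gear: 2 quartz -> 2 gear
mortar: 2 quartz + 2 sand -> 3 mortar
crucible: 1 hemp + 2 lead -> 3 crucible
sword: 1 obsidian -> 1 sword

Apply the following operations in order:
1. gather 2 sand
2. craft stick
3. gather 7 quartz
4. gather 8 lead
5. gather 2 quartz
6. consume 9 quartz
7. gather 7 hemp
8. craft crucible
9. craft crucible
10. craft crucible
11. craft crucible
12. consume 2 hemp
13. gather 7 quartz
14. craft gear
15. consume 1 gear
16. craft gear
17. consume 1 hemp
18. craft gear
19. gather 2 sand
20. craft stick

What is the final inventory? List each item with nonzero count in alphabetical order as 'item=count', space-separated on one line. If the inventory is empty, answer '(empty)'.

Answer: crucible=12 gear=5 quartz=1 stick=4

Derivation:
After 1 (gather 2 sand): sand=2
After 2 (craft stick): stick=2
After 3 (gather 7 quartz): quartz=7 stick=2
After 4 (gather 8 lead): lead=8 quartz=7 stick=2
After 5 (gather 2 quartz): lead=8 quartz=9 stick=2
After 6 (consume 9 quartz): lead=8 stick=2
After 7 (gather 7 hemp): hemp=7 lead=8 stick=2
After 8 (craft crucible): crucible=3 hemp=6 lead=6 stick=2
After 9 (craft crucible): crucible=6 hemp=5 lead=4 stick=2
After 10 (craft crucible): crucible=9 hemp=4 lead=2 stick=2
After 11 (craft crucible): crucible=12 hemp=3 stick=2
After 12 (consume 2 hemp): crucible=12 hemp=1 stick=2
After 13 (gather 7 quartz): crucible=12 hemp=1 quartz=7 stick=2
After 14 (craft gear): crucible=12 gear=2 hemp=1 quartz=5 stick=2
After 15 (consume 1 gear): crucible=12 gear=1 hemp=1 quartz=5 stick=2
After 16 (craft gear): crucible=12 gear=3 hemp=1 quartz=3 stick=2
After 17 (consume 1 hemp): crucible=12 gear=3 quartz=3 stick=2
After 18 (craft gear): crucible=12 gear=5 quartz=1 stick=2
After 19 (gather 2 sand): crucible=12 gear=5 quartz=1 sand=2 stick=2
After 20 (craft stick): crucible=12 gear=5 quartz=1 stick=4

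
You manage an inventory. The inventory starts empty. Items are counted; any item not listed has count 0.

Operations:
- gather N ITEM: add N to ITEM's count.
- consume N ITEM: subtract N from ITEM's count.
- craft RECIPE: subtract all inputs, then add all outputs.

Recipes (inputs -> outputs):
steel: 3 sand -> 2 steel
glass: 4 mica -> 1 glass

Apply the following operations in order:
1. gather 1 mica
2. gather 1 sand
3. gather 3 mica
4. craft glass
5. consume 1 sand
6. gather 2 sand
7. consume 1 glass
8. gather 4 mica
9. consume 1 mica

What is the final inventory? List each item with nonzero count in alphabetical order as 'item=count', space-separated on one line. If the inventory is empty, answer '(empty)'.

Answer: mica=3 sand=2

Derivation:
After 1 (gather 1 mica): mica=1
After 2 (gather 1 sand): mica=1 sand=1
After 3 (gather 3 mica): mica=4 sand=1
After 4 (craft glass): glass=1 sand=1
After 5 (consume 1 sand): glass=1
After 6 (gather 2 sand): glass=1 sand=2
After 7 (consume 1 glass): sand=2
After 8 (gather 4 mica): mica=4 sand=2
After 9 (consume 1 mica): mica=3 sand=2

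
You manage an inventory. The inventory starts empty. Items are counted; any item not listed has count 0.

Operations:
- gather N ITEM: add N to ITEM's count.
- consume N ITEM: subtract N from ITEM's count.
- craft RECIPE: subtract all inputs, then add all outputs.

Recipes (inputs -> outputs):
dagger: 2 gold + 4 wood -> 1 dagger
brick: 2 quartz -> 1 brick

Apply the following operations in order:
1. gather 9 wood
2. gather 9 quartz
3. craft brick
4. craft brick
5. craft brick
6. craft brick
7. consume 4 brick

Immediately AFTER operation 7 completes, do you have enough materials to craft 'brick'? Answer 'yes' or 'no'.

Answer: no

Derivation:
After 1 (gather 9 wood): wood=9
After 2 (gather 9 quartz): quartz=9 wood=9
After 3 (craft brick): brick=1 quartz=7 wood=9
After 4 (craft brick): brick=2 quartz=5 wood=9
After 5 (craft brick): brick=3 quartz=3 wood=9
After 6 (craft brick): brick=4 quartz=1 wood=9
After 7 (consume 4 brick): quartz=1 wood=9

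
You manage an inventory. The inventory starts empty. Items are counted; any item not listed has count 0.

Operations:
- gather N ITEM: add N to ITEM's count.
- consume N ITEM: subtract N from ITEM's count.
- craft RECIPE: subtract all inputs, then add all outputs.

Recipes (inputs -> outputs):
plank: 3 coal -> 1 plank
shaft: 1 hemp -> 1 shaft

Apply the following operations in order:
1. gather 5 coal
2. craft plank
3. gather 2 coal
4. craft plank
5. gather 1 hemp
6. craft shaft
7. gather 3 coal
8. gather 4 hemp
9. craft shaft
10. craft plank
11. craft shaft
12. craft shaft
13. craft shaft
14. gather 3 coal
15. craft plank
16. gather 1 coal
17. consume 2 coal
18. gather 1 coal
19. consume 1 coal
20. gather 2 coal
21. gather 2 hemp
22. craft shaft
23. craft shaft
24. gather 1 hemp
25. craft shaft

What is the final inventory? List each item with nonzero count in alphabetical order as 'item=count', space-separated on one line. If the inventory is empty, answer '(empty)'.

Answer: coal=2 plank=4 shaft=8

Derivation:
After 1 (gather 5 coal): coal=5
After 2 (craft plank): coal=2 plank=1
After 3 (gather 2 coal): coal=4 plank=1
After 4 (craft plank): coal=1 plank=2
After 5 (gather 1 hemp): coal=1 hemp=1 plank=2
After 6 (craft shaft): coal=1 plank=2 shaft=1
After 7 (gather 3 coal): coal=4 plank=2 shaft=1
After 8 (gather 4 hemp): coal=4 hemp=4 plank=2 shaft=1
After 9 (craft shaft): coal=4 hemp=3 plank=2 shaft=2
After 10 (craft plank): coal=1 hemp=3 plank=3 shaft=2
After 11 (craft shaft): coal=1 hemp=2 plank=3 shaft=3
After 12 (craft shaft): coal=1 hemp=1 plank=3 shaft=4
After 13 (craft shaft): coal=1 plank=3 shaft=5
After 14 (gather 3 coal): coal=4 plank=3 shaft=5
After 15 (craft plank): coal=1 plank=4 shaft=5
After 16 (gather 1 coal): coal=2 plank=4 shaft=5
After 17 (consume 2 coal): plank=4 shaft=5
After 18 (gather 1 coal): coal=1 plank=4 shaft=5
After 19 (consume 1 coal): plank=4 shaft=5
After 20 (gather 2 coal): coal=2 plank=4 shaft=5
After 21 (gather 2 hemp): coal=2 hemp=2 plank=4 shaft=5
After 22 (craft shaft): coal=2 hemp=1 plank=4 shaft=6
After 23 (craft shaft): coal=2 plank=4 shaft=7
After 24 (gather 1 hemp): coal=2 hemp=1 plank=4 shaft=7
After 25 (craft shaft): coal=2 plank=4 shaft=8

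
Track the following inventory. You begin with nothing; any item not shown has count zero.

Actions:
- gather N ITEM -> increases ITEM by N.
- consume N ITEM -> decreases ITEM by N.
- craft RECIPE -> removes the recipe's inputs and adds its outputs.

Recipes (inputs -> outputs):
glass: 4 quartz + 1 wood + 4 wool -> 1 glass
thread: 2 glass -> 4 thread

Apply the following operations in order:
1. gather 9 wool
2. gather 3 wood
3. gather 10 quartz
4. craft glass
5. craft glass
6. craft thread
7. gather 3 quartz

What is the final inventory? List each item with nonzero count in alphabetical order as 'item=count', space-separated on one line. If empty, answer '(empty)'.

Answer: quartz=5 thread=4 wood=1 wool=1

Derivation:
After 1 (gather 9 wool): wool=9
After 2 (gather 3 wood): wood=3 wool=9
After 3 (gather 10 quartz): quartz=10 wood=3 wool=9
After 4 (craft glass): glass=1 quartz=6 wood=2 wool=5
After 5 (craft glass): glass=2 quartz=2 wood=1 wool=1
After 6 (craft thread): quartz=2 thread=4 wood=1 wool=1
After 7 (gather 3 quartz): quartz=5 thread=4 wood=1 wool=1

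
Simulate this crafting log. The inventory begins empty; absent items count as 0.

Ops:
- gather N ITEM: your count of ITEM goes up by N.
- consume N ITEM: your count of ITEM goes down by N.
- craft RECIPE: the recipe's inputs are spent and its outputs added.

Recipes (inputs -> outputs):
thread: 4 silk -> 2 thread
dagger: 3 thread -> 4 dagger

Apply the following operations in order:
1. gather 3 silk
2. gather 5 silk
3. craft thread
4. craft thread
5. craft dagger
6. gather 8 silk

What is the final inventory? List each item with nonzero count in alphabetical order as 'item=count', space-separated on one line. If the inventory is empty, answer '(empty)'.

Answer: dagger=4 silk=8 thread=1

Derivation:
After 1 (gather 3 silk): silk=3
After 2 (gather 5 silk): silk=8
After 3 (craft thread): silk=4 thread=2
After 4 (craft thread): thread=4
After 5 (craft dagger): dagger=4 thread=1
After 6 (gather 8 silk): dagger=4 silk=8 thread=1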